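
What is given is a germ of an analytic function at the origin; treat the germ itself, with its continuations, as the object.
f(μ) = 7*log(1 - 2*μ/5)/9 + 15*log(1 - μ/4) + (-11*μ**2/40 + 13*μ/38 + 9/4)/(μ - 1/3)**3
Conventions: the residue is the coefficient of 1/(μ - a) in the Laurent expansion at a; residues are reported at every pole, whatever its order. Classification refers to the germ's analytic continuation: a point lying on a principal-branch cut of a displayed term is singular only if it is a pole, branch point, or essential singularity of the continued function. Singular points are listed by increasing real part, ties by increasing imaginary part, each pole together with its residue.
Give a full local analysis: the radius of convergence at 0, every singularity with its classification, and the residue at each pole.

Denominator factor (μ - 1/3)^3: pole of order 3 at 1/3, modulus 1/3.
Branch term (15)*log(1 - μ/(4)): its argument vanishes at μ = 4, a logarithmic branch point, modulus 4.
Branch term (7/9)*log(1 - μ/(5/2)): its argument vanishes at μ = 5/2, a logarithmic branch point, modulus 5/2.
The radius of convergence is the smallest modulus among the singular points: 1/3.
The branch terms are analytic at 1/3 and contribute nothing to the residue; only the rational part matters.
At the order-3 pole 1/3 set g(μ) = (μ - (1/3))^3*(rational part) = -11*μ**2/40 + 13*μ/38 + 9/4.
Order-3 pole: residue = g''(a)/2; g''(1/3) = -11/20, so the residue is -11/40.
List the singular points by increasing real part (a conjugate pair: the negative imaginary part first).

Radius of convergence at 0: 1/3.
At 1/3: a pole of order 3; residue -11/40.
At 5/2: a logarithmic branch point.
At 4: a logarithmic branch point.


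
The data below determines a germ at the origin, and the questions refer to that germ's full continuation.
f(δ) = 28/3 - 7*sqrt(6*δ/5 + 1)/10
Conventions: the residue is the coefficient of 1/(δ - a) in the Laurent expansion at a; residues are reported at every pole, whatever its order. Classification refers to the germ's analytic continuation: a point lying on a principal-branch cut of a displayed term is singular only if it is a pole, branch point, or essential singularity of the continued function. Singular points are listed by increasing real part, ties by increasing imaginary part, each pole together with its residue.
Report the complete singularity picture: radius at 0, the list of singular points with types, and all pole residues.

Radius of convergence at 0: 5/6.
At -5/6: an algebraic (square-root) branch point.

Branch term (-7/10)*sqrt(1 - δ/(-5/6)): its argument vanishes at δ = -5/6, a square-root branch point, modulus 5/6.
The radius of convergence is the smallest modulus among the singular points: 5/6.


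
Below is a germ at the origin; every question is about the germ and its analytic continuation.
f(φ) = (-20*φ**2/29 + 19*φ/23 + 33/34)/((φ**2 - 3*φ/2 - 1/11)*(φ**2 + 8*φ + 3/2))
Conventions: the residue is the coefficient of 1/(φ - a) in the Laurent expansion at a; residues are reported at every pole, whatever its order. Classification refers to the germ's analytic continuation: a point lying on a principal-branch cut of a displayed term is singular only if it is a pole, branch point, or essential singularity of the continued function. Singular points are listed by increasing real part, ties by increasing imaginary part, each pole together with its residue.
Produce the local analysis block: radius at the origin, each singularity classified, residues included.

Radius of convergence at 0: -3/4 + (1/44)*sqrt(1265).
At -4 - (1/2)*sqrt(58): a pole of order 1; residue 49154039/186560567 - (126099622/5410256443)*sqrt(58).
At -4 + (1/2)*sqrt(58): a pole of order 1; residue 49154039/186560567 + (126099622/5410256443)*sqrt(58).
At 3/4 - (1/44)*sqrt(1265): a pole of order 1; residue -49154039/186560567 - (172203333/21454465205)*sqrt(1265).
At 3/4 + (1/44)*sqrt(1265): a pole of order 1; residue -49154039/186560567 + (172203333/21454465205)*sqrt(1265).

Denominator factor (φ**2 - 3*φ/2 - 1/11): discriminant 115/44, real irrational roots 3/4 + (1/44)*sqrt(1265) and 3/4 - (1/44)*sqrt(1265); poles of order 1, moduli 3/4 + (1/44)*sqrt(1265) and -3/4 + (1/44)*sqrt(1265).
Denominator factor (φ**2 + 8*φ + 3/2): discriminant 58, real irrational roots -4 + (1/2)*sqrt(58) and -4 - (1/2)*sqrt(58); poles of order 1, moduli 4 - (1/2)*sqrt(58) and 4 + (1/2)*sqrt(58).
The radius of convergence is the smallest modulus among the singular points: -3/4 + (1/44)*sqrt(1265).
The factor φ**2 + 8*φ + 3/2 splits as (φ - a)(φ - a') with a = -4 - (1/2)*sqrt(58), a' = -4 + (1/2)*sqrt(58). At the order-1 pole a set g(φ) = (φ - a)*f(φ) = [(-20*φ**2/29 + 19*φ/23 + 33/34)/(φ**2 - 3*φ/2 - 1/11)] / (φ - a').
Simple pole: residue = g(a) at a = -4 - (1/2)*sqrt(58), which is 49154039/186560567 - (126099622/5410256443)*sqrt(58).
The factor φ**2 + 8*φ + 3/2 splits as (φ - a)(φ - a') with a = -4 + (1/2)*sqrt(58), a' = -4 - (1/2)*sqrt(58). At the order-1 pole a set g(φ) = (φ - a)*f(φ) = [(-20*φ**2/29 + 19*φ/23 + 33/34)/(φ**2 - 3*φ/2 - 1/11)] / (φ - a').
Simple pole: residue = g(a) at a = -4 + (1/2)*sqrt(58), which is 49154039/186560567 + (126099622/5410256443)*sqrt(58).
The factor φ**2 - 3*φ/2 - 1/11 splits as (φ - a)(φ - a') with a = 3/4 - (1/44)*sqrt(1265), a' = 3/4 + (1/44)*sqrt(1265). At the order-1 pole a set g(φ) = (φ - a)*f(φ) = [(-20*φ**2/29 + 19*φ/23 + 33/34)/(φ**2 + 8*φ + 3/2)] / (φ - a').
Simple pole: residue = g(a) at a = 3/4 - (1/44)*sqrt(1265), which is -49154039/186560567 - (172203333/21454465205)*sqrt(1265).
The factor φ**2 - 3*φ/2 - 1/11 splits as (φ - a)(φ - a') with a = 3/4 + (1/44)*sqrt(1265), a' = 3/4 - (1/44)*sqrt(1265). At the order-1 pole a set g(φ) = (φ - a)*f(φ) = [(-20*φ**2/29 + 19*φ/23 + 33/34)/(φ**2 + 8*φ + 3/2)] / (φ - a').
Simple pole: residue = g(a) at a = 3/4 + (1/44)*sqrt(1265), which is -49154039/186560567 + (172203333/21454465205)*sqrt(1265).
List the singular points by increasing real part (a conjugate pair: the negative imaginary part first).


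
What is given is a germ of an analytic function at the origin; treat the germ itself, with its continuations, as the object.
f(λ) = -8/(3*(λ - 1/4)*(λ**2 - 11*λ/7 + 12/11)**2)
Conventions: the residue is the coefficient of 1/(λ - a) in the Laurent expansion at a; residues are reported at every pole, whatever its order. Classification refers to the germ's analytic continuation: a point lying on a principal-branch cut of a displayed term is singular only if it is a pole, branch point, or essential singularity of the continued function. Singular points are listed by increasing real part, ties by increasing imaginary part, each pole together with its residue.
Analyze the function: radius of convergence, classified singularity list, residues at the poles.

Denominator factor (λ**2 - 11*λ/7 + 12/11)^2: discriminant -1021/539, complex-conjugate roots (11/14) + ((1/154)*sqrt(11231))*i and (11/14) - ((1/154)*sqrt(11231))*i; poles of order 2, moduli (2/11)*sqrt(33) and (2/11)*sqrt(33).
Denominator factor (λ - 1/4): pole of order 1 at 1/4, modulus 1/4.
The radius of convergence is the smallest modulus among the singular points: 1/4.
At the order-1 pole 1/4 set g(λ) = (λ - (1/4))*f(λ) = -8/(3*(λ**2 - 11*λ/7 + 12/11)**2).
Simple pole: residue = g(a) at a = 1/4, which is -12142592/2633907.
The factor λ**2 - 11*λ/7 + 12/11 splits as (λ - a)(λ - a') with a = (11/14) - ((1/154)*sqrt(11231))*i, a' = (11/14) + ((1/154)*sqrt(11231))*i. At the order-2 pole a set g(λ) = (λ - a)^2*f(λ) = [-8/(3*(λ - 1/4))] / (λ - a')^2.
Order-2 pole: residue = g'(a); g'((11/14) - ((1/154)*sqrt(11231))*i) = (6071296/2633907) - ((27941242560/915230882329)*sqrt(11231))*i, so the residue is (6071296/2633907) - ((27941242560/915230882329)*sqrt(11231))*i.
The factor λ**2 - 11*λ/7 + 12/11 splits as (λ - a)(λ - a') with a = (11/14) + ((1/154)*sqrt(11231))*i, a' = (11/14) - ((1/154)*sqrt(11231))*i. At the order-2 pole a set g(λ) = (λ - a)^2*f(λ) = [-8/(3*(λ - 1/4))] / (λ - a')^2.
Order-2 pole: residue = g'(a); g'((11/14) + ((1/154)*sqrt(11231))*i) = (6071296/2633907) + ((27941242560/915230882329)*sqrt(11231))*i, so the residue is (6071296/2633907) + ((27941242560/915230882329)*sqrt(11231))*i.
List the singular points by increasing real part (a conjugate pair: the negative imaginary part first).

Radius of convergence at 0: 1/4.
At 1/4: a pole of order 1; residue -12142592/2633907.
At (11/14) - ((1/154)*sqrt(11231))*i: a pole of order 2; residue (6071296/2633907) - ((27941242560/915230882329)*sqrt(11231))*i.
At (11/14) + ((1/154)*sqrt(11231))*i: a pole of order 2; residue (6071296/2633907) + ((27941242560/915230882329)*sqrt(11231))*i.


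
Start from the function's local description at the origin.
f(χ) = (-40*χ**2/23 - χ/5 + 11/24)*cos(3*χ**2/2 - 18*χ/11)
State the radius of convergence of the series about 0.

The factor cos(3*χ**2/2 - 18*χ/11) is entire and contributes no finite singular point.
The polynomial part has no poles.
No finite singular points: the Taylor series at 0 converges everywhere.

The radius of convergence is infinite.


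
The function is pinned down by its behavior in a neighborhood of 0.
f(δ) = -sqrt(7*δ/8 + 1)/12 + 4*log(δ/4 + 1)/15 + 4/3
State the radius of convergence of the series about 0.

Branch term (-1/12)*sqrt(1 - δ/(-8/7)): its argument vanishes at δ = -8/7, a square-root branch point, modulus 8/7.
Branch term (4/15)*log(1 - δ/(-4)): its argument vanishes at δ = -4, a logarithmic branch point, modulus 4.
The radius of convergence is the smallest modulus among the singular points: 8/7.

The radius of convergence is 8/7.


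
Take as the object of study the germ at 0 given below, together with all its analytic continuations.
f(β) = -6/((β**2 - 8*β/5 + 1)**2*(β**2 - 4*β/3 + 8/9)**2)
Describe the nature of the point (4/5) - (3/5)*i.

The point is a pole of order 2.

The denominator factor β**2 - 8*β/5 + 1 vanishes at (4/5) - (3/5)*i and appears to the power 2; the numerator there equals -6, nonzero, and no other factor vanishes.
Hence a pole whose order is the multiplicity, 2.


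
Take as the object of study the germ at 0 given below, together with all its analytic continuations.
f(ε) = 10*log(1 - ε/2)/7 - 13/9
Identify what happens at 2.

The term (10/7)*log(1 - ε/(2)) has argument 1 - 2/(2) = 0 at 2: a logarithmic (infinitely-sheeted) branch point; the remaining terms are analytic or single-valued there.

The point is a logarithmic branch point.


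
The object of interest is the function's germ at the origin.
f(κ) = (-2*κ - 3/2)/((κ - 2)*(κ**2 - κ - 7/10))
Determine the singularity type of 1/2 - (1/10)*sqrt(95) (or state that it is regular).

The point is a pole of order 1.

The denominator factor κ**2 - κ - 7/10 vanishes at 1/2 - (1/10)*sqrt(95) and appears to the power 1; the numerator there equals -5/2 + (1/5)*sqrt(95), nonzero, and no other factor vanishes.
Hence a pole whose order is the multiplicity, 1.


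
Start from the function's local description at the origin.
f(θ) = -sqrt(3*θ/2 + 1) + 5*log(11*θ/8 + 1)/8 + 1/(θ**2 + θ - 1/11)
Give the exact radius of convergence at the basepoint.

Denominator factor (θ**2 + θ - 1/11): discriminant 15/11, real irrational roots -1/2 + (1/22)*sqrt(165) and -1/2 - (1/22)*sqrt(165); poles of order 1, moduli -1/2 + (1/22)*sqrt(165) and 1/2 + (1/22)*sqrt(165).
Branch term (5/8)*log(1 - θ/(-8/11)): its argument vanishes at θ = -8/11, a logarithmic branch point, modulus 8/11.
Branch term (-1)*sqrt(1 - θ/(-2/3)): its argument vanishes at θ = -2/3, a square-root branch point, modulus 2/3.
The radius of convergence is the smallest modulus among the singular points: -1/2 + (1/22)*sqrt(165).

The radius of convergence is -1/2 + (1/22)*sqrt(165).


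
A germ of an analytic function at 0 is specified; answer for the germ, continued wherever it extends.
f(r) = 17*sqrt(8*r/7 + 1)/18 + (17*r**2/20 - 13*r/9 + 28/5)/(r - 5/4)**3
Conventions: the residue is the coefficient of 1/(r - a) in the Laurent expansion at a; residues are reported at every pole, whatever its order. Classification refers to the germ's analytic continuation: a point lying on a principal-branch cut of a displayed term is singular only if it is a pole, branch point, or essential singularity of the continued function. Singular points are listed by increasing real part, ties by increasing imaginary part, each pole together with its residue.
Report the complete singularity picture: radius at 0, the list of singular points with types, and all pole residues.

Radius of convergence at 0: 7/8.
At -7/8: an algebraic (square-root) branch point.
At 5/4: a pole of order 3; residue 17/20.

Denominator factor (r - 5/4)^3: pole of order 3 at 5/4, modulus 5/4.
Branch term (17/18)*sqrt(1 - r/(-7/8)): its argument vanishes at r = -7/8, a square-root branch point, modulus 7/8.
The radius of convergence is the smallest modulus among the singular points: 7/8.
The branch term is analytic at 5/4 and contributes nothing to the residue; only the rational part matters.
At the order-3 pole 5/4 set g(r) = (r - (5/4))^3*(rational part) = 17*r**2/20 - 13*r/9 + 28/5.
Order-3 pole: residue = g''(a)/2; g''(5/4) = 17/10, so the residue is 17/20.
List the singular points by increasing real part (a conjugate pair: the negative imaginary part first).


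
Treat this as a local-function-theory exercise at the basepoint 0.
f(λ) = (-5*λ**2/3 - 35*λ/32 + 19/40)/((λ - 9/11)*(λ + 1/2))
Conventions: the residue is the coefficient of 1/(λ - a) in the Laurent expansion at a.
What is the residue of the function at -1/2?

At the order-1 pole -1/2 set g(λ) = (λ - (-1/2))*f(λ) = (-5*λ**2/3 - 35*λ/32 + 19/40)/(λ - 9/11).
Simple pole: residue = g(a) at a = -1/2, which is -6391/13920.

The residue is -6391/13920.


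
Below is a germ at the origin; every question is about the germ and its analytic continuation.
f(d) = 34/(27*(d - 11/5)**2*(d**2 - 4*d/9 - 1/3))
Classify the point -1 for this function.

Denominator factors: d - 11/5 = -16/5 at d = -1; d**2 - 4*d/9 - 1/3 = 10/9 at d = -1 — none vanishes.
So the germ continues analytically to -1.

The point is a regular point.


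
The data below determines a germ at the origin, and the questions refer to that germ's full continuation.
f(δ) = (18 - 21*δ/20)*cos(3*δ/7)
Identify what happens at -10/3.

There is no denominator, hence no pole anywhere.
The factor cos(3*δ/7) is entire.
So the germ continues analytically to -10/3.

The point is a regular point.


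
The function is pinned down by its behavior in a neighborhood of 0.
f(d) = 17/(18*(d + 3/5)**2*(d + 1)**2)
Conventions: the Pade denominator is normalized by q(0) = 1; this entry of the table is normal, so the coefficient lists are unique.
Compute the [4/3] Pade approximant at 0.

The Pade approximant has numerator coefficients [425/162, -282200/156087, 2125/1927, -85000/156087, 53125/312174]; denominator coefficients [1, 26848/5781, 124684/17343, 21536/5781].

Taylor coefficients needed (expand at 0): a_0 = 425/162, a_1 = -3400/243, a_2 = 425/9, a_3 = -282200/2187, a_4 = 4094875/13122, a_5 = -4576400/6561, a_6 = 87190450/59049, a_7 = -532392400/177147.
Write the denominator as Q(d) = 1 + q1*d + q2*d^2 + q3*d^3. Requiring Q*f - P = O(d^8) with deg P <= 4 kills the coefficients of d^5..d^7 in Q*f:
  d^5: a_5 + q1*a_4 + q2*a_3 + q3*a_2 = 0, i.e. -4576400/6561 + (4094875/13122)*q1 + (-282200/2187)*q2 + (425/9)*q3 = 0.
  d^6: a_6 + q1*a_5 + q2*a_4 + q3*a_3 = 0, i.e. 87190450/59049 + (-4576400/6561)*q1 + (4094875/13122)*q2 + (-282200/2187)*q3 = 0.
  d^7: a_7 + q1*a_6 + q2*a_5 + q3*a_4 = 0, i.e. -532392400/177147 + (87190450/59049)*q1 + (-4576400/6561)*q2 + (4094875/13122)*q3 = 0.
Solving this linear system: q1 = 26848/5781, q2 = 124684/17343, q3 = 21536/5781.
The numerator is Q*f truncated at degree 4: P0 = a_0 = 425/162; P1 = a_1 + q1*a_0 = -282200/156087; P2 = a_2 + q1*a_1 + q2*a_0 = 2125/1927; P3 = a_3 + q1*a_2 + q2*a_1 + q3*a_0 = -85000/156087; P4 = a_4 + q1*a_3 + q2*a_2 + q3*a_1 = 53125/312174.


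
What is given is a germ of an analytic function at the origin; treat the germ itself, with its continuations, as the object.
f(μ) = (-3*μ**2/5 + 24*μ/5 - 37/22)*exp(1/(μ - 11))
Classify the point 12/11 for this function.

There is no denominator, hence no pole anywhere.
The essential point of exp(1/(μ - (11))) is 11, not 12/11.
So the germ continues analytically to 12/11.

The point is a regular point.


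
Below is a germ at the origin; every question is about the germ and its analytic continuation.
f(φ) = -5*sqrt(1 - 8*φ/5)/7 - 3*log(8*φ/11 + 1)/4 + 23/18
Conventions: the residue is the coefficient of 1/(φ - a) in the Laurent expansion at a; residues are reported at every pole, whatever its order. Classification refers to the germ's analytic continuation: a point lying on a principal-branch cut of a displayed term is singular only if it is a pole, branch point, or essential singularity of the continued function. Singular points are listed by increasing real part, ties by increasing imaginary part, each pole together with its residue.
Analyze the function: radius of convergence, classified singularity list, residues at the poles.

Radius of convergence at 0: 5/8.
At -11/8: a logarithmic branch point.
At 5/8: an algebraic (square-root) branch point.

Branch term (-3/4)*log(1 - φ/(-11/8)): its argument vanishes at φ = -11/8, a logarithmic branch point, modulus 11/8.
Branch term (-5/7)*sqrt(1 - φ/(5/8)): its argument vanishes at φ = 5/8, a square-root branch point, modulus 5/8.
The radius of convergence is the smallest modulus among the singular points: 5/8.
List the singular points by increasing real part (a conjugate pair: the negative imaginary part first).


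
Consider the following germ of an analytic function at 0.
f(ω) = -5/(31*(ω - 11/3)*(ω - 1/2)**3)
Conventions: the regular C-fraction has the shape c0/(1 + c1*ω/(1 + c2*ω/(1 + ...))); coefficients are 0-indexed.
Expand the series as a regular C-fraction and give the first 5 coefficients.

Taylor coefficients (expand at 0): a_0 = -120/341, a_1 = -8280/3751, a_2 = -373320/41261, a_3 = -13897560/453871, a_4 = -463353480/4992581.
c0 = a_0 = -120/341. Peel one level at a time: if S = 1 + c*ω/S' with S'(0) = 1, then c is the ω-coefficient of S and S' = c*ω/(S - 1).
S_1 = c0/f = 1 + (-69/11)*ω + (150/11)*ω^2 + ...; c1 = -69/11.
S_2 = c1*ω/(S_1 - 1) = 1 + (50/23)*ω + (4648/1587)*ω^2 + ...; c2 = 50/23.
S_3 = c2*ω/(S_2 - 1) = 1 + (-2324/1725)*ω + (2944/5625)*ω^2 + ...; c3 = -2324/1725.
S_4 = c3*ω/(S_3 - 1) = 1 + (16928/43575)*ω + ...; c4 = 16928/43575.

The regular C-fraction coefficients are [-120/341, -69/11, 50/23, -2324/1725, 16928/43575].


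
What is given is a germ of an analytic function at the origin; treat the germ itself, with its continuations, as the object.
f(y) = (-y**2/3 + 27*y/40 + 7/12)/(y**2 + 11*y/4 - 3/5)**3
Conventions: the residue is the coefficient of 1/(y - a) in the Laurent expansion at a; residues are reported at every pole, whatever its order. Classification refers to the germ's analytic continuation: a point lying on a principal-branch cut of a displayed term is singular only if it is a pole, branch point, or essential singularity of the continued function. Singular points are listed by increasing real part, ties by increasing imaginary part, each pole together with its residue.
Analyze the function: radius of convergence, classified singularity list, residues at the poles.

Radius of convergence at 0: -11/8 + (1/40)*sqrt(3985).
At -11/8 - (1/40)*sqrt(3985): a pole of order 3; residue (321760/1518784719)*sqrt(3985).
At -11/8 + (1/40)*sqrt(3985): a pole of order 3; residue -(321760/1518784719)*sqrt(3985).


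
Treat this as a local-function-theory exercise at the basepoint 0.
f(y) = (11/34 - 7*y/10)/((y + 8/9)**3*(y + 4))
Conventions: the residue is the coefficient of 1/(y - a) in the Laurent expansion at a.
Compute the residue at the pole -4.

The residue is -387099/3731840.

At the order-1 pole -4 set g(y) = (y - (-4))*f(y) = (11/34 - 7*y/10)/(y + 8/9)**3.
Simple pole: residue = g(a) at a = -4, which is -387099/3731840.


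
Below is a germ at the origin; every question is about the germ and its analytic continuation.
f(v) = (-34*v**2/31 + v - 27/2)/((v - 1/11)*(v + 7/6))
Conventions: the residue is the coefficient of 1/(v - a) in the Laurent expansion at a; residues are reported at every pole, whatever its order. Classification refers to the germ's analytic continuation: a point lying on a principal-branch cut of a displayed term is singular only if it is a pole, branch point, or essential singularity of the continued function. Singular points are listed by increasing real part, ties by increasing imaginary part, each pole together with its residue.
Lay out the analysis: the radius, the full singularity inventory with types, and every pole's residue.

Denominator factor (v - 1/11): pole of order 1 at 1/11, modulus 1/11.
Denominator factor (v + 7/6): pole of order 1 at -7/6, modulus 7/6.
The radius of convergence is the smallest modulus among the singular points: 1/11.
At the order-1 pole -7/6 set g(v) = (v - (-7/6))*f(v) = (-34*v**2/31 + v - 27/2)/(v - 1/11).
Simple pole: residue = g(a) at a = -7/6, which is 99187/7719.
At the order-1 pole 1/11 set g(v) = (v - (1/11))*f(v) = (-34*v**2/31 + v - 27/2)/(v + 7/6).
Simple pole: residue = g(a) at a = 1/11, which is -301989/28303.
List the singular points by increasing real part (a conjugate pair: the negative imaginary part first).

Radius of convergence at 0: 1/11.
At -7/6: a pole of order 1; residue 99187/7719.
At 1/11: a pole of order 1; residue -301989/28303.


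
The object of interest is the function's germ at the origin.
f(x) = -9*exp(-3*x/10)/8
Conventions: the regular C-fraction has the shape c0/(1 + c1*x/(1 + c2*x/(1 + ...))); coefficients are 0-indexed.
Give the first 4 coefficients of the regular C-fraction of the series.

The regular C-fraction coefficients are [-9/8, 3/10, -3/20, 1/20].

Taylor coefficients (expand at 0): a_0 = -9/8, a_1 = 27/80, a_2 = -81/1600, a_3 = 81/16000.
c0 = a_0 = -9/8. Peel one level at a time: if S = 1 + c*x/S' with S'(0) = 1, then c is the x-coefficient of S and S' = c*x/(S - 1).
S_1 = c0/f = 1 + (3/10)*x + (9/200)*x^2 + ...; c1 = 3/10.
S_2 = c1*x/(S_1 - 1) = 1 + (-3/20)*x + (3/400)*x^2 + ...; c2 = -3/20.
S_3 = c2*x/(S_2 - 1) = 1 + (1/20)*x + ...; c3 = 1/20.


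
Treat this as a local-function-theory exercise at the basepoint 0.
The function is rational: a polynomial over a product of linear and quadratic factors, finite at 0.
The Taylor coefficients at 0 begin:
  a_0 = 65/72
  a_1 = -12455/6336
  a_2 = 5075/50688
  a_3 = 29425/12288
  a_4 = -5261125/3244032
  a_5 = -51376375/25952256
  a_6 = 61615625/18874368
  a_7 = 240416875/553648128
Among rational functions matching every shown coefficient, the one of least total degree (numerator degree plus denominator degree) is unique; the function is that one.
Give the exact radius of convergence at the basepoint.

The radius of convergence is (2/5)*sqrt(5).

No rational of total degree below 3 reproduces all 8 coefficients; solving the [1/2] Pade equations on them gives f(η) = (13/18 - 37*η/33)/(η**2 + η/2 + 4/5), whose expansion matches every shown term.
Denominator factor (η**2 + η/2 + 4/5): discriminant -59/20, complex-conjugate roots (-1/4) + ((1/20)*sqrt(295))*i and (-1/4) - ((1/20)*sqrt(295))*i; poles of order 1, moduli (2/5)*sqrt(5) and (2/5)*sqrt(5).
The radius of convergence is the smallest modulus among the singular points: (2/5)*sqrt(5).


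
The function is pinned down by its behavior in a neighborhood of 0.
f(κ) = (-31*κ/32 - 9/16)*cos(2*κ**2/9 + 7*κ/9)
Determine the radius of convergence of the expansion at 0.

The factor cos(2*κ**2/9 + 7*κ/9) is entire and contributes no finite singular point.
The polynomial part has no poles.
No finite singular points: the Taylor series at 0 converges everywhere.

The radius of convergence is infinite.


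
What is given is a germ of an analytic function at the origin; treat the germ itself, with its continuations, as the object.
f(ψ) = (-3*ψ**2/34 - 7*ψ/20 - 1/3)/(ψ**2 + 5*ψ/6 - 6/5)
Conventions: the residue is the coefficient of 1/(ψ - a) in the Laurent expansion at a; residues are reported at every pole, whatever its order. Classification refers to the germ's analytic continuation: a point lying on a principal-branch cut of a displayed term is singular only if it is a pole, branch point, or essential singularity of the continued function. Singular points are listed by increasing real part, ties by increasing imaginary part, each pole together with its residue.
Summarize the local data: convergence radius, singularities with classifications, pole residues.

Radius of convergence at 0: -5/12 + (1/60)*sqrt(4945).
At -5/12 - (1/60)*sqrt(4945): a pole of order 1; residue -47/340 + (661/336260)*sqrt(4945).
At -5/12 + (1/60)*sqrt(4945): a pole of order 1; residue -47/340 - (661/336260)*sqrt(4945).

Denominator factor (ψ**2 + 5*ψ/6 - 6/5): discriminant 989/180, real irrational roots -5/12 + (1/60)*sqrt(4945) and -5/12 - (1/60)*sqrt(4945); poles of order 1, moduli -5/12 + (1/60)*sqrt(4945) and 5/12 + (1/60)*sqrt(4945).
The radius of convergence is the smallest modulus among the singular points: -5/12 + (1/60)*sqrt(4945).
The factor ψ**2 + 5*ψ/6 - 6/5 splits as (ψ - a)(ψ - a') with a = -5/12 - (1/60)*sqrt(4945), a' = -5/12 + (1/60)*sqrt(4945). At the order-1 pole a set g(ψ) = (ψ - a)*f(ψ) = [-3*ψ**2/34 - 7*ψ/20 - 1/3] / (ψ - a').
Simple pole: residue = g(a) at a = -5/12 - (1/60)*sqrt(4945), which is -47/340 + (661/336260)*sqrt(4945).
The factor ψ**2 + 5*ψ/6 - 6/5 splits as (ψ - a)(ψ - a') with a = -5/12 + (1/60)*sqrt(4945), a' = -5/12 - (1/60)*sqrt(4945). At the order-1 pole a set g(ψ) = (ψ - a)*f(ψ) = [-3*ψ**2/34 - 7*ψ/20 - 1/3] / (ψ - a').
Simple pole: residue = g(a) at a = -5/12 + (1/60)*sqrt(4945), which is -47/340 - (661/336260)*sqrt(4945).
List the singular points by increasing real part (a conjugate pair: the negative imaginary part first).


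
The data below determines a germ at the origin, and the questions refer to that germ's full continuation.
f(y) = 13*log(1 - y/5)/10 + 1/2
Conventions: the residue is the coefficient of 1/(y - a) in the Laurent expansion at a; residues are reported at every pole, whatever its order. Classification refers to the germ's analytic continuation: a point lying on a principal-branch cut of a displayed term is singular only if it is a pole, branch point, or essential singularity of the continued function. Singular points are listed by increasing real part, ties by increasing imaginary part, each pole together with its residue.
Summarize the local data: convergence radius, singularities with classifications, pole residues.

Branch term (13/10)*log(1 - y/(5)): its argument vanishes at y = 5, a logarithmic branch point, modulus 5.
The radius of convergence is the smallest modulus among the singular points: 5.

Radius of convergence at 0: 5.
At 5: a logarithmic branch point.


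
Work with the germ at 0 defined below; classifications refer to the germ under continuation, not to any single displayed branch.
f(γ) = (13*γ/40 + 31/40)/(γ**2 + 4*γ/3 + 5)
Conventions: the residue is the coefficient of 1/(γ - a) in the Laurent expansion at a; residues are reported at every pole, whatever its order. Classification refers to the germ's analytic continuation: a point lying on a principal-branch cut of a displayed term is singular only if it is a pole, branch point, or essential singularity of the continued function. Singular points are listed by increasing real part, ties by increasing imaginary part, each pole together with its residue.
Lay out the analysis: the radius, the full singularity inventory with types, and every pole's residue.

Denominator factor (γ**2 + 4*γ/3 + 5): discriminant -164/9, complex-conjugate roots (-2/3) + ((1/3)*sqrt(41))*i and (-2/3) - ((1/3)*sqrt(41))*i; poles of order 1, moduli sqrt(5) and sqrt(5).
The radius of convergence is the smallest modulus among the singular points: sqrt(5).
The factor γ**2 + 4*γ/3 + 5 splits as (γ - a)(γ - a') with a = (-2/3) - ((1/3)*sqrt(41))*i, a' = (-2/3) + ((1/3)*sqrt(41))*i. At the order-1 pole a set g(γ) = (γ - a)*f(γ) = [13*γ/40 + 31/40] / (γ - a').
Simple pole: residue = g(a) at a = (-2/3) - ((1/3)*sqrt(41))*i, which is (13/80) + ((67/3280)*sqrt(41))*i.
The factor γ**2 + 4*γ/3 + 5 splits as (γ - a)(γ - a') with a = (-2/3) + ((1/3)*sqrt(41))*i, a' = (-2/3) - ((1/3)*sqrt(41))*i. At the order-1 pole a set g(γ) = (γ - a)*f(γ) = [13*γ/40 + 31/40] / (γ - a').
Simple pole: residue = g(a) at a = (-2/3) + ((1/3)*sqrt(41))*i, which is (13/80) - ((67/3280)*sqrt(41))*i.
List the singular points by increasing real part (a conjugate pair: the negative imaginary part first).

Radius of convergence at 0: sqrt(5).
At (-2/3) - ((1/3)*sqrt(41))*i: a pole of order 1; residue (13/80) + ((67/3280)*sqrt(41))*i.
At (-2/3) + ((1/3)*sqrt(41))*i: a pole of order 1; residue (13/80) - ((67/3280)*sqrt(41))*i.


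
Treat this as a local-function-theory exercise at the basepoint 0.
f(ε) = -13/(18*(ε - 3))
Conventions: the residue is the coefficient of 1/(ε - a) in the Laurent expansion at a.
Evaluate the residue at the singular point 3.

At the order-1 pole 3 set g(ε) = (ε - (3))*f(ε) = -13/18.
Simple pole: residue = g(a) at a = 3, which is -13/18.

The residue is -13/18.


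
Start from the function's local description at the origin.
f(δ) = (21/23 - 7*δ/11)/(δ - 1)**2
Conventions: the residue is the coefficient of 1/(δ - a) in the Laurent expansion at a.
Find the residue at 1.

The residue is -7/11.

At the order-2 pole 1 set g(δ) = (δ - (1))^2*f(δ) = 21/23 - 7*δ/11.
Order-2 pole: residue = g'(a); g'(1) = -7/11, so the residue is -7/11.


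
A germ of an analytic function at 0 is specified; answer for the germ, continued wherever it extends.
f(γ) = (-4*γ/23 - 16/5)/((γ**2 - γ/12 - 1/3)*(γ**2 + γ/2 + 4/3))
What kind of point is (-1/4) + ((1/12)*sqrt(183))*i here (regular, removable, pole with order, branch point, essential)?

The point is a pole of order 1.

The denominator factor γ**2 + γ/2 + 4/3 vanishes at (-1/4) + ((1/12)*sqrt(183))*i and appears to the power 1; the numerator there equals (-363/115) - ((1/69)*sqrt(183))*i, nonzero, and no other factor vanishes.
Hence a pole whose order is the multiplicity, 1.


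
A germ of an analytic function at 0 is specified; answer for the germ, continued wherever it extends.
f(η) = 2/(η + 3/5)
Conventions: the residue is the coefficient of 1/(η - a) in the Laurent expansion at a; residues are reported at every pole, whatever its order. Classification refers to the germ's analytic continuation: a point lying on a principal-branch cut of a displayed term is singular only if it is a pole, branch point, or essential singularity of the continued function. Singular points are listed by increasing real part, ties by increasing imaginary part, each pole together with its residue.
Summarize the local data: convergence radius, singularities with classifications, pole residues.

Denominator factor (η + 3/5): pole of order 1 at -3/5, modulus 3/5.
The radius of convergence is the smallest modulus among the singular points: 3/5.
At the order-1 pole -3/5 set g(η) = (η - (-3/5))*f(η) = 2.
Simple pole: residue = g(a) at a = -3/5, which is 2.

Radius of convergence at 0: 3/5.
At -3/5: a pole of order 1; residue 2.


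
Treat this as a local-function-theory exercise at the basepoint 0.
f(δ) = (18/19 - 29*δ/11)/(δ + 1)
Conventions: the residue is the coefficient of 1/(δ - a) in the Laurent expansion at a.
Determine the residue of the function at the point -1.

The residue is 749/209.

At the order-1 pole -1 set g(δ) = (δ - (-1))*f(δ) = 18/19 - 29*δ/11.
Simple pole: residue = g(a) at a = -1, which is 749/209.


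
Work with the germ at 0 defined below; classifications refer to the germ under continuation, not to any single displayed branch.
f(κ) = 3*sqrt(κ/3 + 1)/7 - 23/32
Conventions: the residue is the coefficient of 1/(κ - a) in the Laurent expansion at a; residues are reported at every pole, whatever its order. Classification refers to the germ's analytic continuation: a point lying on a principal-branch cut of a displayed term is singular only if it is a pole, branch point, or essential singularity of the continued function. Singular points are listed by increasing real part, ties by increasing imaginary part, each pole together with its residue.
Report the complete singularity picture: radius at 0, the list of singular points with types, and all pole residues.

Radius of convergence at 0: 3.
At -3: an algebraic (square-root) branch point.

Branch term (3/7)*sqrt(1 - κ/(-3)): its argument vanishes at κ = -3, a square-root branch point, modulus 3.
The radius of convergence is the smallest modulus among the singular points: 3.


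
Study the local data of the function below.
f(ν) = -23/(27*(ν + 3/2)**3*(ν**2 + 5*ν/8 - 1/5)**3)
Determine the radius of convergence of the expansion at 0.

Denominator factor (ν**2 + 5*ν/8 - 1/5)^3: discriminant 381/320, real irrational roots -5/16 + (1/80)*sqrt(1905) and -5/16 - (1/80)*sqrt(1905); poles of order 3, moduli -5/16 + (1/80)*sqrt(1905) and 5/16 + (1/80)*sqrt(1905).
Denominator factor (ν + 3/2)^3: pole of order 3 at -3/2, modulus 3/2.
The radius of convergence is the smallest modulus among the singular points: -5/16 + (1/80)*sqrt(1905).

The radius of convergence is -5/16 + (1/80)*sqrt(1905).


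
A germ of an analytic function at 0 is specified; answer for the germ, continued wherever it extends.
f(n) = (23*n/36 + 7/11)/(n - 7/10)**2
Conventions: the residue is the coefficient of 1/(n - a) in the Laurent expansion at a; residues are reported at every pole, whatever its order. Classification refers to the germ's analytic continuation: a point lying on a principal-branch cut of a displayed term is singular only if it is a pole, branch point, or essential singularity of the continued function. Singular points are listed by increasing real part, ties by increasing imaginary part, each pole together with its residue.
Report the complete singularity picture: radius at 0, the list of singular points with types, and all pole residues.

Denominator factor (n - 7/10)^2: pole of order 2 at 7/10, modulus 7/10.
The radius of convergence is the smallest modulus among the singular points: 7/10.
At the order-2 pole 7/10 set g(n) = (n - (7/10))^2*f(n) = 23*n/36 + 7/11.
Order-2 pole: residue = g'(a); g'(7/10) = 23/36, so the residue is 23/36.

Radius of convergence at 0: 7/10.
At 7/10: a pole of order 2; residue 23/36.


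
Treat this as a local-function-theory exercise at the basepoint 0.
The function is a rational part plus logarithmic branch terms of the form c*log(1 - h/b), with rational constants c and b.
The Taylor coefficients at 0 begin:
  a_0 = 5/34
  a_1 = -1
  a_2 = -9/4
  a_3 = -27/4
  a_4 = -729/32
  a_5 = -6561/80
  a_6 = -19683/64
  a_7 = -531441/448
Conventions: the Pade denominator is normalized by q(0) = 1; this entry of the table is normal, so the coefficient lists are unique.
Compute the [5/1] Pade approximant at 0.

Taylor coefficients needed (read off): a_0 = 5/34, a_1 = -1, a_2 = -9/4, a_3 = -27/4, a_4 = -729/32, a_5 = -6561/80, a_6 = -19683/64.
Write the denominator as Q(h) = 1 + q1*h. Requiring Q*f - P = O(h^7) with deg P <= 5 kills the coefficients of h^6..h^6 in Q*f:
  h^6: a_6 + q1*a_5 = 0, i.e. -19683/64 + (-6561/80)*q1 = 0.
Solving this linear system: q1 = -15/4.
The numerator is Q*f truncated at degree 5: P0 = a_0 = 5/34; P1 = a_1 + q1*a_0 = -211/136; P2 = a_2 + q1*a_1 = 3/2; P3 = a_3 + q1*a_2 = 27/16; P4 = a_4 + q1*a_3 = 81/32; P5 = a_5 + q1*a_4 = 2187/640.

The Pade approximant has numerator coefficients [5/34, -211/136, 3/2, 27/16, 81/32, 2187/640]; denominator coefficients [1, -15/4].


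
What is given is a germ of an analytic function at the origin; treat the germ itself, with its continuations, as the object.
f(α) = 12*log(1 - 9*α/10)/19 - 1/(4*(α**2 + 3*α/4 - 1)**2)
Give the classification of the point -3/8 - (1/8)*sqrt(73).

The denominator factor α**2 + 3*α/4 - 1 vanishes at -3/8 - (1/8)*sqrt(73) and appears to the power 2; the numerator there equals -1/4, nonzero, and no other factor vanishes.
The branch terms are analytic at this point.
Hence a pole whose order is the multiplicity, 2.

The point is a pole of order 2.


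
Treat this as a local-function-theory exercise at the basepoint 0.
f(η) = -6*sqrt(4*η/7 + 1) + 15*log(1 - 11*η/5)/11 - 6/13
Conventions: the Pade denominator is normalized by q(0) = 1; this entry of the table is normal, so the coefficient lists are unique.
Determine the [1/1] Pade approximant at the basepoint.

Taylor coefficients needed (expand at 0): a_0 = -84/13, a_1 = -33/7, a_2 = -1497/490.
Write the denominator as Q(η) = 1 + q1*η. Requiring Q*f - P = O(η^3) with deg P <= 1 kills the coefficients of η^2..η^2 in Q*f:
  η^2: a_2 + q1*a_1 = 0, i.e. -1497/490 + (-33/7)*q1 = 0.
Solving this linear system: q1 = -499/770.
The numerator is Q*f truncated at degree 1: P0 = a_0 = -84/13; P1 = a_1 + q1*a_0 = -2637/5005.

The Pade approximant has numerator coefficients [-84/13, -2637/5005]; denominator coefficients [1, -499/770].


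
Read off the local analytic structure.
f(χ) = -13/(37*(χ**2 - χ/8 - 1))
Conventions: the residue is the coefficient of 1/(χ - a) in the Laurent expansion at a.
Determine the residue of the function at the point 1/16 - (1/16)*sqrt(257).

The residue is (104/9509)*sqrt(257).

The factor χ**2 - χ/8 - 1 splits as (χ - a)(χ - a') with a = 1/16 - (1/16)*sqrt(257), a' = 1/16 + (1/16)*sqrt(257). At the order-1 pole a set g(χ) = (χ - a)*f(χ) = [-13/37] / (χ - a').
Simple pole: residue = g(a) at a = 1/16 - (1/16)*sqrt(257), which is (104/9509)*sqrt(257).


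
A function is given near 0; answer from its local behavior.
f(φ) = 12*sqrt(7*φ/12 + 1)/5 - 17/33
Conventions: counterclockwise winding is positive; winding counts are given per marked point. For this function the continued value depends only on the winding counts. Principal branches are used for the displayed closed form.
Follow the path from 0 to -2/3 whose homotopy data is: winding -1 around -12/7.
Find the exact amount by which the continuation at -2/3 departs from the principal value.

Continued minus principal equals -(4/5)*sqrt(22).

The rational part is single-valued and drops out of the difference; each branch term changes only by its own monodromy.
(12/5)*sqrt(1 - φ/(-12/7)): winding -1 is odd, the square root flips sign, contributing -2*(12/5)*sqrt(1 - (-2/3)/(-12/7)) = -2*(12/5)*sqrt(11/18) = -(4/5)*sqrt(22).
Summing the contributions at φ = -2/3 gives -(4/5)*sqrt(22).


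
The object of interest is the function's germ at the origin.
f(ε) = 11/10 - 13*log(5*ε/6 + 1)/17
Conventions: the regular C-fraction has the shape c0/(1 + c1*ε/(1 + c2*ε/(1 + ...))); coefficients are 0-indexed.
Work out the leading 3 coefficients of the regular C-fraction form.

Taylor coefficients (expand at 0): a_0 = 11/10, a_1 = -65/102, a_2 = 325/1224.
c0 = a_0 = 11/10. Peel one level at a time: if S = 1 + c*ε/S' with S'(0) = 1, then c is the ε-coefficient of S and S' = c*ε/(S - 1).
S_1 = c0/f = 1 + (325/561)*ε + (118625/1258884)*ε^2 + ...; c1 = 325/561.
S_2 = c1*ε/(S_1 - 1) = 1 + (-365/2244)*ε + ...; c2 = -365/2244.

The regular C-fraction coefficients are [11/10, 325/561, -365/2244].


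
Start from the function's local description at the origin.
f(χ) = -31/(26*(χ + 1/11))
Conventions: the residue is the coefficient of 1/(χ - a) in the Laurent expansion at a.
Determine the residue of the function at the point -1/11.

The residue is -31/26.

At the order-1 pole -1/11 set g(χ) = (χ - (-1/11))*f(χ) = -31/26.
Simple pole: residue = g(a) at a = -1/11, which is -31/26.


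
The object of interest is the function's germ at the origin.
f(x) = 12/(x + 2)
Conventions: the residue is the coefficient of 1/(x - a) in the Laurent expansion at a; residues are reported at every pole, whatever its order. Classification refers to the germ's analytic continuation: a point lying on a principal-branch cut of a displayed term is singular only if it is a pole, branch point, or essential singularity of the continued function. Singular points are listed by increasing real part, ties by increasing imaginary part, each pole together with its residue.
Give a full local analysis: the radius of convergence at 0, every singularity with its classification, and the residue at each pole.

Radius of convergence at 0: 2.
At -2: a pole of order 1; residue 12.

Denominator factor (x + 2): pole of order 1 at -2, modulus 2.
The radius of convergence is the smallest modulus among the singular points: 2.
At the order-1 pole -2 set g(x) = (x - (-2))*f(x) = 12.
Simple pole: residue = g(a) at a = -2, which is 12.
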